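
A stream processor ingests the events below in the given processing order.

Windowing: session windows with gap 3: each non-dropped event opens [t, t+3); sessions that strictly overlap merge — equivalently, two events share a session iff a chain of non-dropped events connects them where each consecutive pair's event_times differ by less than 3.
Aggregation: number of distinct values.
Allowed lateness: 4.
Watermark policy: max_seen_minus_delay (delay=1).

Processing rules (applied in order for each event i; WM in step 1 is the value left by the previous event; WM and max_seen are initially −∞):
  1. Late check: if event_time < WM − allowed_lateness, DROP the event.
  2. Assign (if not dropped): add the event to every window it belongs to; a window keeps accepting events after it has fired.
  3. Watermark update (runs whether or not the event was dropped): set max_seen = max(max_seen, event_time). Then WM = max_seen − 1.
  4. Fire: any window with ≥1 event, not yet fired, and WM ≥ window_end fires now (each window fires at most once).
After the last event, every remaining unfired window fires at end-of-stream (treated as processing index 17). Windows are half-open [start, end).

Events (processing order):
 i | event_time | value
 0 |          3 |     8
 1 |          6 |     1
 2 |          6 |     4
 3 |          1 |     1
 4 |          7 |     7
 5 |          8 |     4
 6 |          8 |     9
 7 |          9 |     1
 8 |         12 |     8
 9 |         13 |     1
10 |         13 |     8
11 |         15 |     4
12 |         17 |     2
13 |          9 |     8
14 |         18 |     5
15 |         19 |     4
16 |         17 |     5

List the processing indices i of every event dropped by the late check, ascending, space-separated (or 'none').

i=0 t=3 v=8: → [3,6); WM=2
i=1 t=6 v=1: → [6,9); WM=5
i=2 t=6 v=4: → [6,9); WM=5
i=3 t=1 v=1: → [1,6); WM=5
i=4 t=7 v=7: → [6,10); WM=6
i=5 t=8 v=4: → [6,11); WM=7
i=6 t=8 v=9: → [6,11); WM=7
i=7 t=9 v=1: → [6,12); WM=8
i=8 t=12 v=8: → [12,15); WM=11
i=9 t=13 v=1: → [12,16); WM=12
i=10 t=13 v=8: → [12,16); WM=12
i=11 t=15 v=4: → [12,18); WM=14
i=12 t=17 v=2: → [12,20); WM=16
i=13 t=9 v=8: DROP (t<16-4); WM=16
i=14 t=18 v=5: → [12,21); WM=17
i=15 t=19 v=4: → [12,22); WM=18
i=16 t=17 v=5: → [12,22); WM=18

13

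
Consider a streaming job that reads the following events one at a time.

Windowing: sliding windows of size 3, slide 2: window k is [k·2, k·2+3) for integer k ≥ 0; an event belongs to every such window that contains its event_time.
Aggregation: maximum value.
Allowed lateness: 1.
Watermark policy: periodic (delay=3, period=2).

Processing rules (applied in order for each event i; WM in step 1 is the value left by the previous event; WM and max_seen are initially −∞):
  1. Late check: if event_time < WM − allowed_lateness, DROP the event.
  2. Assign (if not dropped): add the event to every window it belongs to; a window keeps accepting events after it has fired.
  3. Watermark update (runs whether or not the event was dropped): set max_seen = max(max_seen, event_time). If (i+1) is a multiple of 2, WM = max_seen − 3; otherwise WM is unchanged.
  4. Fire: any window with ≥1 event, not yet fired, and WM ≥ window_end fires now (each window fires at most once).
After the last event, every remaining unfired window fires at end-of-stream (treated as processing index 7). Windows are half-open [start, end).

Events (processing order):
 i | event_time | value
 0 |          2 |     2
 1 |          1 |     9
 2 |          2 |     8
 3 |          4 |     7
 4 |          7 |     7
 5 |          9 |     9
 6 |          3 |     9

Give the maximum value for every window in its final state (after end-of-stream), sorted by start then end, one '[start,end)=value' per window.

[0,3)=9 [2,5)=8 [4,7)=7 [6,9)=7 [8,11)=9

i=0 t=2 v=2: → [2,5),[0,3); WM=−∞
i=1 t=1 v=9: → [0,3); WM=-1
i=2 t=2 v=8: → [2,5),[0,3); WM=-1
i=3 t=4 v=7: → [4,7),[2,5); WM=1
i=4 t=7 v=7: → [6,9); WM=1
i=5 t=9 v=9: → [8,11); WM=6; [0,3) fires=9 [2,5) fires=8
i=6 t=3 v=9: DROP (t<6-1); WM=6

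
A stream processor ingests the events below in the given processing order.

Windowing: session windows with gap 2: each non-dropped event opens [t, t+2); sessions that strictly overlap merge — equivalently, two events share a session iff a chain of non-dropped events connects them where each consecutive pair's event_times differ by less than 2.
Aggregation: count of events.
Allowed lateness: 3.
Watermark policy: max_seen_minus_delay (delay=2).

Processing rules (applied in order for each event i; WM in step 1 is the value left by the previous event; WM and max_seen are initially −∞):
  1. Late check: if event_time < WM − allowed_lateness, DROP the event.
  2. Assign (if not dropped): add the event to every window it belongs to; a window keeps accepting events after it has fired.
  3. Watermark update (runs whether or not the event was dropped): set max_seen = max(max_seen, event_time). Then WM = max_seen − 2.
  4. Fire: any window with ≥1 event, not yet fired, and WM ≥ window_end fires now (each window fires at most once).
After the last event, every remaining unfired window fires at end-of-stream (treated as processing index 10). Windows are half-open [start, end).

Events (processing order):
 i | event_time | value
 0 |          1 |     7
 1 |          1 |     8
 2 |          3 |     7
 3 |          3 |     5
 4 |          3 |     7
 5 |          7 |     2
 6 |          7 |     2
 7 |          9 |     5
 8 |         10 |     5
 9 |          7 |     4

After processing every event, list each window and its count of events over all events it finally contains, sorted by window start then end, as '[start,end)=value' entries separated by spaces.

[1,3)=2 [3,5)=3 [7,9)=3 [9,12)=2

i=0 t=1 v=7: → [1,3); WM=-1
i=1 t=1 v=8: → [1,3); WM=-1
i=2 t=3 v=7: → [3,5); WM=1
i=3 t=3 v=5: → [3,5); WM=1
i=4 t=3 v=7: → [3,5); WM=1
i=5 t=7 v=2: → [7,9); WM=5
i=6 t=7 v=2: → [7,9); WM=5
i=7 t=9 v=5: → [9,11); WM=7
i=8 t=10 v=5: → [9,12); WM=8
i=9 t=7 v=4: → [7,9); WM=8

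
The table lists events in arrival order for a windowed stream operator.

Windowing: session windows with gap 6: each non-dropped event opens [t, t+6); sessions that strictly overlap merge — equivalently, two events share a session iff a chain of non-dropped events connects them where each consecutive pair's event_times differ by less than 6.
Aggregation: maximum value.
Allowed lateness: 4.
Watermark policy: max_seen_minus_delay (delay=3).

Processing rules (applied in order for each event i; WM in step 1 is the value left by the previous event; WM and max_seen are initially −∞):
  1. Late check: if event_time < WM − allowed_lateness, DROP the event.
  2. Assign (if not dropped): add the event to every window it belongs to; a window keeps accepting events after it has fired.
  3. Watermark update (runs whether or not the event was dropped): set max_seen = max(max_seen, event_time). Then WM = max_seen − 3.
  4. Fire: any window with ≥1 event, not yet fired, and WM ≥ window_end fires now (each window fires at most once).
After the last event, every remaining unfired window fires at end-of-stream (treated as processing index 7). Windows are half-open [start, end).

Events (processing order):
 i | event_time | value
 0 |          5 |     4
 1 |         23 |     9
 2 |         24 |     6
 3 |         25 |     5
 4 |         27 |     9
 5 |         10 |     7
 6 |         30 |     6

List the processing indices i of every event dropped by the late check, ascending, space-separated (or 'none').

i=0 t=5 v=4: → [5,11); WM=2
i=1 t=23 v=9: → [23,29); WM=20
i=2 t=24 v=6: → [23,30); WM=21
i=3 t=25 v=5: → [23,31); WM=22
i=4 t=27 v=9: → [23,33); WM=24
i=5 t=10 v=7: DROP (t<24-4); WM=24
i=6 t=30 v=6: → [23,36); WM=27

5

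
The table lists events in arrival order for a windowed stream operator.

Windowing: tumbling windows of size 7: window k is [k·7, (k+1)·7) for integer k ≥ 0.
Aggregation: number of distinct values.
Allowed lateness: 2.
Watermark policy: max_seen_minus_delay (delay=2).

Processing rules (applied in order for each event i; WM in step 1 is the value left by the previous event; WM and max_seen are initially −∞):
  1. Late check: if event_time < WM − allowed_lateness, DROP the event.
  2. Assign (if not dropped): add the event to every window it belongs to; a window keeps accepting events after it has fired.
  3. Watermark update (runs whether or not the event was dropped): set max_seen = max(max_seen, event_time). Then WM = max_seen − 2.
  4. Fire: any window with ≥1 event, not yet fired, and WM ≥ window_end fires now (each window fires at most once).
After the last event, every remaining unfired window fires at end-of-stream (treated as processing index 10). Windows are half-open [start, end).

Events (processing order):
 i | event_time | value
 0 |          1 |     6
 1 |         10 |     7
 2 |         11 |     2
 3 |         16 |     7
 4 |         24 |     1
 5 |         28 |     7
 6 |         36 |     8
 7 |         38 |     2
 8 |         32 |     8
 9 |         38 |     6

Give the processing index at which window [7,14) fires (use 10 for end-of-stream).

i=0 t=1 v=6: → [0,7); WM=-1
i=1 t=10 v=7: → [7,14); WM=8; [0,7) fires=1
i=2 t=11 v=2: → [7,14); WM=9
i=3 t=16 v=7: → [14,21); WM=14; [7,14) fires=2
i=4 t=24 v=1: → [21,28); WM=22; [14,21) fires=1
i=5 t=28 v=7: → [28,35); WM=26
i=6 t=36 v=8: → [35,42); WM=34; [21,28) fires=1
i=7 t=38 v=2: → [35,42); WM=36; [28,35) fires=1
i=8 t=32 v=8: DROP (t<36-2); WM=36
i=9 t=38 v=6: → [35,42); WM=36

3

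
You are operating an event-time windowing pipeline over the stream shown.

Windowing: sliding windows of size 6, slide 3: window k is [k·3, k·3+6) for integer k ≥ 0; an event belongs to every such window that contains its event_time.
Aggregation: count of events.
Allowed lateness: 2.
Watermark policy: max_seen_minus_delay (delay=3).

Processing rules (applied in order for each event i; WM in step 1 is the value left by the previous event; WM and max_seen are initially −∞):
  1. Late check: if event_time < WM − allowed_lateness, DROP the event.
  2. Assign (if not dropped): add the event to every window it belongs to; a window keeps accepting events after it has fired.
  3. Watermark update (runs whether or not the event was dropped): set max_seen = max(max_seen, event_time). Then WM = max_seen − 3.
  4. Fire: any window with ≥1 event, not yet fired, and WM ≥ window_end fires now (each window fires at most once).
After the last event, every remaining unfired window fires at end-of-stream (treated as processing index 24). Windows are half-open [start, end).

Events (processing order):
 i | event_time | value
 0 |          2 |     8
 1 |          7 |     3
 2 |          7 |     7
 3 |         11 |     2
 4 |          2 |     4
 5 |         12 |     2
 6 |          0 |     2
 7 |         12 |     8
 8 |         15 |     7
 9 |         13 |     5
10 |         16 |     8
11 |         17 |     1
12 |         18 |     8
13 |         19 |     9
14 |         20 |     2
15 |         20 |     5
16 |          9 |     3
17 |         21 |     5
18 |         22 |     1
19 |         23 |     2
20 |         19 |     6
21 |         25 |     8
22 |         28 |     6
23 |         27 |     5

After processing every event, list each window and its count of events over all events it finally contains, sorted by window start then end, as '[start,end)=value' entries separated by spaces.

i=0 t=2 v=8: → [0,6); WM=-1
i=1 t=7 v=3: → [6,12),[3,9); WM=4
i=2 t=7 v=7: → [6,12),[3,9); WM=4
i=3 t=11 v=2: → [9,15),[6,12); WM=8; [0,6) fires=1
i=4 t=2 v=4: DROP (t<8-2); WM=8
i=5 t=12 v=2: → [12,18),[9,15); WM=9; [3,9) fires=2
i=6 t=0 v=2: DROP (t<9-2); WM=9
i=7 t=12 v=8: → [12,18),[9,15); WM=9
i=8 t=15 v=7: → [15,21),[12,18); WM=12; [6,12) fires=3
i=9 t=13 v=5: → [12,18),[9,15); WM=12
i=10 t=16 v=8: → [15,21),[12,18); WM=13
i=11 t=17 v=1: → [15,21),[12,18); WM=14
i=12 t=18 v=8: → [18,24),[15,21); WM=15; [9,15) fires=4
i=13 t=19 v=9: → [18,24),[15,21); WM=16
i=14 t=20 v=2: → [18,24),[15,21); WM=17
i=15 t=20 v=5: → [18,24),[15,21); WM=17
i=16 t=9 v=3: DROP (t<17-2); WM=17
i=17 t=21 v=5: → [21,27),[18,24); WM=18; [12,18) fires=6
i=18 t=22 v=1: → [21,27),[18,24); WM=19
i=19 t=23 v=2: → [21,27),[18,24); WM=20
i=20 t=19 v=6: → [18,24),[15,21); WM=20
i=21 t=25 v=8: → [24,30),[21,27); WM=22; [15,21) fires=8
i=22 t=28 v=6: → [27,33),[24,30); WM=25; [18,24) fires=8
i=23 t=27 v=5: → [27,33),[24,30); WM=25

[0,6)=1 [3,9)=2 [6,12)=3 [9,15)=4 [12,18)=6 [15,21)=8 [18,24)=8 [21,27)=4 [24,30)=3 [27,33)=2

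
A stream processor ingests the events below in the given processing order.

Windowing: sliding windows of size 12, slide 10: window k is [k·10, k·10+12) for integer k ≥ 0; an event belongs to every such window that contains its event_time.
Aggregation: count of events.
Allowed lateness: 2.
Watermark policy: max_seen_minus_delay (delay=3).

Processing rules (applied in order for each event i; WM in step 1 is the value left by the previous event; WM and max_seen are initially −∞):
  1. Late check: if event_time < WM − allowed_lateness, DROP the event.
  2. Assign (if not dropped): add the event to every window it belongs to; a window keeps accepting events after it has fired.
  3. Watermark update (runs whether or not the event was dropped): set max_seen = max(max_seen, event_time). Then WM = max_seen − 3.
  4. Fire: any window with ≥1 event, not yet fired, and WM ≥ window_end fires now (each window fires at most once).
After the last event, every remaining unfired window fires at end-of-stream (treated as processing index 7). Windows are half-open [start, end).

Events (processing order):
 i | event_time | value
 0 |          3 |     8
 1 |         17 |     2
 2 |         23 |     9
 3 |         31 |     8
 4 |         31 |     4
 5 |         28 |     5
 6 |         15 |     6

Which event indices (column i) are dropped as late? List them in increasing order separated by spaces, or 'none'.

i=0 t=3 v=8: → [0,12); WM=0
i=1 t=17 v=2: → [10,22); WM=14; [0,12) fires=1
i=2 t=23 v=9: → [20,32); WM=20
i=3 t=31 v=8: → [30,42),[20,32); WM=28; [10,22) fires=1
i=4 t=31 v=4: → [30,42),[20,32); WM=28
i=5 t=28 v=5: → [20,32); WM=28
i=6 t=15 v=6: DROP (t<28-2); WM=28

6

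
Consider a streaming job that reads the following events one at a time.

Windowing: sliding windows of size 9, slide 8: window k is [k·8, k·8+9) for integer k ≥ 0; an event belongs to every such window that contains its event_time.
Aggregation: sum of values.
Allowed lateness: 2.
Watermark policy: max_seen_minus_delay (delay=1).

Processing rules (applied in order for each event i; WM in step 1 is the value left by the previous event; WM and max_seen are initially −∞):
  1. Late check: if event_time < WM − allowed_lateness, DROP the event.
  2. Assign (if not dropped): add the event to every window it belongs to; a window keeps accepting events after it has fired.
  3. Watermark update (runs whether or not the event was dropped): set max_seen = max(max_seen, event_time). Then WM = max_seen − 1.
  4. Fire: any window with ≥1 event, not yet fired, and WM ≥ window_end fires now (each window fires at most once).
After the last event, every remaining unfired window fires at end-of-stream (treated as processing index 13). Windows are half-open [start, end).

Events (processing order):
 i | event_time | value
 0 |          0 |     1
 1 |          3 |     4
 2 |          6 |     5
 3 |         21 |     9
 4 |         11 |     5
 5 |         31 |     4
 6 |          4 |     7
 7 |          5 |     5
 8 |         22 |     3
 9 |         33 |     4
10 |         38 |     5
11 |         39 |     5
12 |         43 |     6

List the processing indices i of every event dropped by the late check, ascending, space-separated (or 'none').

i=0 t=0 v=1: → [0,9); WM=-1
i=1 t=3 v=4: → [0,9); WM=2
i=2 t=6 v=5: → [0,9); WM=5
i=3 t=21 v=9: → [16,25); WM=20; [0,9) fires=10
i=4 t=11 v=5: DROP (t<20-2); WM=20
i=5 t=31 v=4: → [24,33); WM=30; [16,25) fires=9
i=6 t=4 v=7: DROP (t<30-2); WM=30
i=7 t=5 v=5: DROP (t<30-2); WM=30
i=8 t=22 v=3: DROP (t<30-2); WM=30
i=9 t=33 v=4: → [32,41); WM=32
i=10 t=38 v=5: → [32,41); WM=37; [24,33) fires=4
i=11 t=39 v=5: → [32,41); WM=38
i=12 t=43 v=6: → [40,49); WM=42; [32,41) fires=14

4 6 7 8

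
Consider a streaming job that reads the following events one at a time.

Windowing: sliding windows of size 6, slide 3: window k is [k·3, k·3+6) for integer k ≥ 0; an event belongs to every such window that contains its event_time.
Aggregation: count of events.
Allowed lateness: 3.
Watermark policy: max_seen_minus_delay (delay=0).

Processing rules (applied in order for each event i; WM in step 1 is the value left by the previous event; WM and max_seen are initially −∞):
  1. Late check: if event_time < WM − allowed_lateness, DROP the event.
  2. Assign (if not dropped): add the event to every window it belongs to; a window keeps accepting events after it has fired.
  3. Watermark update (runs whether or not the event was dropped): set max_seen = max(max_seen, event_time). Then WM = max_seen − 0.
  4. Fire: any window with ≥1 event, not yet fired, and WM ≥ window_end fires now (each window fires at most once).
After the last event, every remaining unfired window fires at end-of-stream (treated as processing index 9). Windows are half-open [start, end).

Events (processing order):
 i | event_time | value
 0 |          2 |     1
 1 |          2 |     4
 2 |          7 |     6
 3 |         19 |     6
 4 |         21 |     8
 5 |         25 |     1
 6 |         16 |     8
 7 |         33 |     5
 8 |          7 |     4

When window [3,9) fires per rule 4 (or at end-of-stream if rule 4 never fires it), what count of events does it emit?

1

i=0 t=2 v=1: → [0,6); WM=2
i=1 t=2 v=4: → [0,6); WM=2
i=2 t=7 v=6: → [6,12),[3,9); WM=7; [0,6) fires=2
i=3 t=19 v=6: → [18,24),[15,21); WM=19; [3,9) fires=1 [6,12) fires=1
i=4 t=21 v=8: → [21,27),[18,24); WM=21; [15,21) fires=1
i=5 t=25 v=1: → [24,30),[21,27); WM=25; [18,24) fires=2
i=6 t=16 v=8: DROP (t<25-3); WM=25
i=7 t=33 v=5: → [33,39),[30,36); WM=33; [21,27) fires=2 [24,30) fires=1
i=8 t=7 v=4: DROP (t<33-3); WM=33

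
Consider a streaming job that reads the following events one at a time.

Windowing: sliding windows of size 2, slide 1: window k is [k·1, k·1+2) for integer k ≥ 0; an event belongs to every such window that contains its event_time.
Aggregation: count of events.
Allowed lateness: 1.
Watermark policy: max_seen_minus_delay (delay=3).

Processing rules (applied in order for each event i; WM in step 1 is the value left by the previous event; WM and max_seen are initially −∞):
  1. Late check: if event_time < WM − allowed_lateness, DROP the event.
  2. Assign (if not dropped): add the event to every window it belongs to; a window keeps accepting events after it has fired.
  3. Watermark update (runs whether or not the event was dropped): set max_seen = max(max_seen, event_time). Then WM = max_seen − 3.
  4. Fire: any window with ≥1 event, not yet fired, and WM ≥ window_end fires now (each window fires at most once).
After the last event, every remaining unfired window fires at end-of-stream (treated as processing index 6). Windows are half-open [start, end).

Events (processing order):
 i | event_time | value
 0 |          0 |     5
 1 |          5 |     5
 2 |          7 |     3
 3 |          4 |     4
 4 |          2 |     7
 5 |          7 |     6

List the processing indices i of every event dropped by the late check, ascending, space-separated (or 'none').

i=0 t=0 v=5: → [0,2); WM=-3
i=1 t=5 v=5: → [5,7),[4,6); WM=2; [0,2) fires=1
i=2 t=7 v=3: → [7,9),[6,8); WM=4
i=3 t=4 v=4: → [4,6),[3,5); WM=4
i=4 t=2 v=7: DROP (t<4-1); WM=4
i=5 t=7 v=6: → [7,9),[6,8); WM=4

4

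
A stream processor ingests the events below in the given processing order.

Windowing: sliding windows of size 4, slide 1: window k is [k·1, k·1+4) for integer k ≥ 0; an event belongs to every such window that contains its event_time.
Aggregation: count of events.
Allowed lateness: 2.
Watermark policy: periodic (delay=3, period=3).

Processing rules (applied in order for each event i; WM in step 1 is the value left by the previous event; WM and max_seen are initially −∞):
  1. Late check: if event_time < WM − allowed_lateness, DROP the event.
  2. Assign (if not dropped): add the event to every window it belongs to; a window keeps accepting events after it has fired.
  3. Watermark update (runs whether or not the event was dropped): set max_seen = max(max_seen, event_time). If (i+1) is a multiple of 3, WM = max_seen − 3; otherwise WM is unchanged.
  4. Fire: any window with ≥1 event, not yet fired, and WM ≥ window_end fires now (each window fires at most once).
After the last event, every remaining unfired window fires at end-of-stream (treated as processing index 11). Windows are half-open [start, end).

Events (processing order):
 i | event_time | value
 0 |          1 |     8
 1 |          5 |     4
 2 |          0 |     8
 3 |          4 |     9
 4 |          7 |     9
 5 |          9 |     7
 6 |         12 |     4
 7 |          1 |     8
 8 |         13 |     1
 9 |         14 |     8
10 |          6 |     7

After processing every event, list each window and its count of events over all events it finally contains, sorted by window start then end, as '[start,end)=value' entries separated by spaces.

[0,4)=2 [1,5)=2 [2,6)=2 [3,7)=2 [4,8)=3 [5,9)=2 [6,10)=2 [7,11)=2 [8,12)=1 [9,13)=2 [10,14)=2 [11,15)=3 [12,16)=3 [13,17)=2 [14,18)=1

i=0 t=1 v=8: → [1,5),[0,4); WM=−∞
i=1 t=5 v=4: → [5,9),[4,8),[3,7),[2,6); WM=−∞
i=2 t=0 v=8: → [0,4); WM=2
i=3 t=4 v=9: → [4,8),[3,7),[2,6),[1,5); WM=2
i=4 t=7 v=9: → [7,11),[6,10),[5,9),[4,8); WM=2
i=5 t=9 v=7: → [9,13),[8,12),[7,11),[6,10); WM=6; [0,4) fires=2 [1,5) fires=2 [2,6) fires=2
i=6 t=12 v=4: → [12,16),[11,15),[10,14),[9,13); WM=6
i=7 t=1 v=8: DROP (t<6-2); WM=6
i=8 t=13 v=1: → [13,17),[12,16),[11,15),[10,14); WM=10; [3,7) fires=2 [4,8) fires=3 [5,9) fires=2 [6,10) fires=2
i=9 t=14 v=8: → [14,18),[13,17),[12,16),[11,15); WM=10
i=10 t=6 v=7: DROP (t<10-2); WM=10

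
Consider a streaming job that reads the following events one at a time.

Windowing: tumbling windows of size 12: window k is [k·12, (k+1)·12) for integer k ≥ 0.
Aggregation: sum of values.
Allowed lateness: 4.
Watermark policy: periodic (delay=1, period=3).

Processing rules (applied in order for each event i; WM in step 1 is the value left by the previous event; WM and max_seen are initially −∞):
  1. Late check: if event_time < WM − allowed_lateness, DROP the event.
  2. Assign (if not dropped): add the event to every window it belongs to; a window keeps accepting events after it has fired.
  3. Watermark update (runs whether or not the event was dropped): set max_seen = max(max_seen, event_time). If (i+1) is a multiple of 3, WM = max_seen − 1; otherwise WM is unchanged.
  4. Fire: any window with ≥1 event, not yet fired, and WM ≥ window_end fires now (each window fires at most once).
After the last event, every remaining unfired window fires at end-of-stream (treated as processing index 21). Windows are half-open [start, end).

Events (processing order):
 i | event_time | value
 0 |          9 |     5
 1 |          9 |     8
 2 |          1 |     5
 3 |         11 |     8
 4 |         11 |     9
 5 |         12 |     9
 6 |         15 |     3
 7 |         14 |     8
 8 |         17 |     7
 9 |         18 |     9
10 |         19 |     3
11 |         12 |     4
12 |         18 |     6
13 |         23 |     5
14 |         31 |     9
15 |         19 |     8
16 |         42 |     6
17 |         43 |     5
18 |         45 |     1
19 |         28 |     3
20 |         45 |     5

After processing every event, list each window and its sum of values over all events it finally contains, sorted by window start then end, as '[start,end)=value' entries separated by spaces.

i=0 t=9 v=5: → [0,12); WM=−∞
i=1 t=9 v=8: → [0,12); WM=−∞
i=2 t=1 v=5: → [0,12); WM=8
i=3 t=11 v=8: → [0,12); WM=8
i=4 t=11 v=9: → [0,12); WM=8
i=5 t=12 v=9: → [12,24); WM=11
i=6 t=15 v=3: → [12,24); WM=11
i=7 t=14 v=8: → [12,24); WM=11
i=8 t=17 v=7: → [12,24); WM=16; [0,12) fires=35
i=9 t=18 v=9: → [12,24); WM=16
i=10 t=19 v=3: → [12,24); WM=16
i=11 t=12 v=4: → [12,24); WM=18
i=12 t=18 v=6: → [12,24); WM=18
i=13 t=23 v=5: → [12,24); WM=18
i=14 t=31 v=9: → [24,36); WM=30; [12,24) fires=54
i=15 t=19 v=8: DROP (t<30-4); WM=30
i=16 t=42 v=6: → [36,48); WM=30
i=17 t=43 v=5: → [36,48); WM=42; [24,36) fires=9
i=18 t=45 v=1: → [36,48); WM=42
i=19 t=28 v=3: DROP (t<42-4); WM=42
i=20 t=45 v=5: → [36,48); WM=44

[0,12)=35 [12,24)=54 [24,36)=9 [36,48)=17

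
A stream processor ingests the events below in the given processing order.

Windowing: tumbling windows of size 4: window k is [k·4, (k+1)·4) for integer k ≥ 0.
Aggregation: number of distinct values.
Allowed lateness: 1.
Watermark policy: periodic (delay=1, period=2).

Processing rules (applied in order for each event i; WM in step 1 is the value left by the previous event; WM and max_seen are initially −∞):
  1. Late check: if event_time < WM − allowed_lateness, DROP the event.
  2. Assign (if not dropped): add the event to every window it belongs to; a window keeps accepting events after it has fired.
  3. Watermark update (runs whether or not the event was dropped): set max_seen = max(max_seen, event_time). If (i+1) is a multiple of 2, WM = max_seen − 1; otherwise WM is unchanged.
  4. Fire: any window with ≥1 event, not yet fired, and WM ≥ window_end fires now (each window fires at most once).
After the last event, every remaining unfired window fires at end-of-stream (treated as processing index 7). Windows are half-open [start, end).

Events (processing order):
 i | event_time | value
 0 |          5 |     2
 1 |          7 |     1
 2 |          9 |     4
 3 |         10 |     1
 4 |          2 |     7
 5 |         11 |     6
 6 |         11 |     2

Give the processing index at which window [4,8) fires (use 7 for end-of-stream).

3

i=0 t=5 v=2: → [4,8); WM=−∞
i=1 t=7 v=1: → [4,8); WM=6
i=2 t=9 v=4: → [8,12); WM=6
i=3 t=10 v=1: → [8,12); WM=9; [4,8) fires=2
i=4 t=2 v=7: DROP (t<9-1); WM=9
i=5 t=11 v=6: → [8,12); WM=10
i=6 t=11 v=2: → [8,12); WM=10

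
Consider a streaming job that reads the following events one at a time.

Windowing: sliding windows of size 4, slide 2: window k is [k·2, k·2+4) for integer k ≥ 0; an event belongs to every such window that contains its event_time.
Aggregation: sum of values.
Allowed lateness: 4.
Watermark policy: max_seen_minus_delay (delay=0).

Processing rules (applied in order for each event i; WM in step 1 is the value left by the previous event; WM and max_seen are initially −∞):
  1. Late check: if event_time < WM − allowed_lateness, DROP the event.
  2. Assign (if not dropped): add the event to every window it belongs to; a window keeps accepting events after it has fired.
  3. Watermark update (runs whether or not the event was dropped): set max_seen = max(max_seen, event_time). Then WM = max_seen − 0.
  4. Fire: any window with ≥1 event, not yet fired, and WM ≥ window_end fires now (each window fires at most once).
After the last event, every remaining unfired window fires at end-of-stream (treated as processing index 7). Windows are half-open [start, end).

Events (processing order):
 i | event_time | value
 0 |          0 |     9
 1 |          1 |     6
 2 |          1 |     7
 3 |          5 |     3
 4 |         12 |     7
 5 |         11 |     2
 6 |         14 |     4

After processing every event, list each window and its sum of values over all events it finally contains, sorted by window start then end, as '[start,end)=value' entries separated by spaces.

[0,4)=22 [2,6)=3 [4,8)=3 [8,12)=2 [10,14)=9 [12,16)=11 [14,18)=4

i=0 t=0 v=9: → [0,4); WM=0
i=1 t=1 v=6: → [0,4); WM=1
i=2 t=1 v=7: → [0,4); WM=1
i=3 t=5 v=3: → [4,8),[2,6); WM=5; [0,4) fires=22
i=4 t=12 v=7: → [12,16),[10,14); WM=12; [2,6) fires=3 [4,8) fires=3
i=5 t=11 v=2: → [10,14),[8,12); WM=12; [8,12) fires=2
i=6 t=14 v=4: → [14,18),[12,16); WM=14; [10,14) fires=9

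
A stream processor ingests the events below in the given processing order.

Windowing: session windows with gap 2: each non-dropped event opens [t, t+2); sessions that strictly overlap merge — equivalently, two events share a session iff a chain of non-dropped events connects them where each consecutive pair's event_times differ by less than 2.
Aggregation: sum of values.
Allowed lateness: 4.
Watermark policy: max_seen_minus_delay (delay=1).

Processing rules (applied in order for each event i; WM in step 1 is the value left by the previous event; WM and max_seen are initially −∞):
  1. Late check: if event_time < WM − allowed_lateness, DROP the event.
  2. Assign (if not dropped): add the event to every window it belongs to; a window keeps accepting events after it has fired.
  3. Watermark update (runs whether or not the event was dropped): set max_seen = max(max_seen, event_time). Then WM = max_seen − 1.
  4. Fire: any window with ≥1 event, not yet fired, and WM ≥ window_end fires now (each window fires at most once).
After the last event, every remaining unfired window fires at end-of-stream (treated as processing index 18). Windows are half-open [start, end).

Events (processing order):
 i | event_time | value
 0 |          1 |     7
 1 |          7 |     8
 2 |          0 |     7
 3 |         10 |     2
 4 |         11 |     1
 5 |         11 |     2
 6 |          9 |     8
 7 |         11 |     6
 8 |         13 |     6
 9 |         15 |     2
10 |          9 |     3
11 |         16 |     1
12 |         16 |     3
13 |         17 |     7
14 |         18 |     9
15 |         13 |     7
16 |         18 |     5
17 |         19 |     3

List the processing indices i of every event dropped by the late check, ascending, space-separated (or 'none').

i=0 t=1 v=7: → [1,3); WM=0
i=1 t=7 v=8: → [7,9); WM=6
i=2 t=0 v=7: DROP (t<6-4); WM=6
i=3 t=10 v=2: → [10,12); WM=9
i=4 t=11 v=1: → [10,13); WM=10
i=5 t=11 v=2: → [10,13); WM=10
i=6 t=9 v=8: → [9,13); WM=10
i=7 t=11 v=6: → [9,13); WM=10
i=8 t=13 v=6: → [13,15); WM=12
i=9 t=15 v=2: → [15,17); WM=14
i=10 t=9 v=3: DROP (t<14-4); WM=14
i=11 t=16 v=1: → [15,18); WM=15
i=12 t=16 v=3: → [15,18); WM=15
i=13 t=17 v=7: → [15,19); WM=16
i=14 t=18 v=9: → [15,20); WM=17
i=15 t=13 v=7: → [13,15); WM=17
i=16 t=18 v=5: → [15,20); WM=17
i=17 t=19 v=3: → [15,21); WM=18

2 10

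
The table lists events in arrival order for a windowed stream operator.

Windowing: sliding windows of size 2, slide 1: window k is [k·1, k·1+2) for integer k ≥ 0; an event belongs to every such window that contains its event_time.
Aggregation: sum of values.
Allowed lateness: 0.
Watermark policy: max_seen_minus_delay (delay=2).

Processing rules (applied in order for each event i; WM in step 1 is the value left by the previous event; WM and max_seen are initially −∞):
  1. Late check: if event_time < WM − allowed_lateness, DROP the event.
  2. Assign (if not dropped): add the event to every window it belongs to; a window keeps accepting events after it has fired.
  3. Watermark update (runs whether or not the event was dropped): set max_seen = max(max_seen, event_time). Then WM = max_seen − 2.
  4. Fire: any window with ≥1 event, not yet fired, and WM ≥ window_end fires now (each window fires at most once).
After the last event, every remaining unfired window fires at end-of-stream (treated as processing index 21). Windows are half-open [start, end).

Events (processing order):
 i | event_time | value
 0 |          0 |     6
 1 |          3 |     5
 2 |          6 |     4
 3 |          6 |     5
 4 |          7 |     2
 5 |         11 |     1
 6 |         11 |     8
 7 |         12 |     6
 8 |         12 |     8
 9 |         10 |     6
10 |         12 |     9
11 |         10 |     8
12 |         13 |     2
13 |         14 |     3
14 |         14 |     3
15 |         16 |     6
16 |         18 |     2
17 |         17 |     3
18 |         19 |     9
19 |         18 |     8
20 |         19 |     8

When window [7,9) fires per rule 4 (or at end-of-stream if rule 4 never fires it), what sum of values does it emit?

i=0 t=0 v=6: → [0,2); WM=-2
i=1 t=3 v=5: → [3,5),[2,4); WM=1
i=2 t=6 v=4: → [6,8),[5,7); WM=4; [0,2) fires=6 [2,4) fires=5
i=3 t=6 v=5: → [6,8),[5,7); WM=4
i=4 t=7 v=2: → [7,9),[6,8); WM=5; [3,5) fires=5
i=5 t=11 v=1: → [11,13),[10,12); WM=9; [5,7) fires=9 [6,8) fires=11 [7,9) fires=2
i=6 t=11 v=8: → [11,13),[10,12); WM=9
i=7 t=12 v=6: → [12,14),[11,13); WM=10
i=8 t=12 v=8: → [12,14),[11,13); WM=10
i=9 t=10 v=6: → [10,12),[9,11); WM=10
i=10 t=12 v=9: → [12,14),[11,13); WM=10
i=11 t=10 v=8: → [10,12),[9,11); WM=10
i=12 t=13 v=2: → [13,15),[12,14); WM=11; [9,11) fires=14
i=13 t=14 v=3: → [14,16),[13,15); WM=12; [10,12) fires=23
i=14 t=14 v=3: → [14,16),[13,15); WM=12
i=15 t=16 v=6: → [16,18),[15,17); WM=14; [11,13) fires=32 [12,14) fires=25
i=16 t=18 v=2: → [18,20),[17,19); WM=16; [13,15) fires=8 [14,16) fires=6
i=17 t=17 v=3: → [17,19),[16,18); WM=16
i=18 t=19 v=9: → [19,21),[18,20); WM=17; [15,17) fires=6
i=19 t=18 v=8: → [18,20),[17,19); WM=17
i=20 t=19 v=8: → [19,21),[18,20); WM=17

2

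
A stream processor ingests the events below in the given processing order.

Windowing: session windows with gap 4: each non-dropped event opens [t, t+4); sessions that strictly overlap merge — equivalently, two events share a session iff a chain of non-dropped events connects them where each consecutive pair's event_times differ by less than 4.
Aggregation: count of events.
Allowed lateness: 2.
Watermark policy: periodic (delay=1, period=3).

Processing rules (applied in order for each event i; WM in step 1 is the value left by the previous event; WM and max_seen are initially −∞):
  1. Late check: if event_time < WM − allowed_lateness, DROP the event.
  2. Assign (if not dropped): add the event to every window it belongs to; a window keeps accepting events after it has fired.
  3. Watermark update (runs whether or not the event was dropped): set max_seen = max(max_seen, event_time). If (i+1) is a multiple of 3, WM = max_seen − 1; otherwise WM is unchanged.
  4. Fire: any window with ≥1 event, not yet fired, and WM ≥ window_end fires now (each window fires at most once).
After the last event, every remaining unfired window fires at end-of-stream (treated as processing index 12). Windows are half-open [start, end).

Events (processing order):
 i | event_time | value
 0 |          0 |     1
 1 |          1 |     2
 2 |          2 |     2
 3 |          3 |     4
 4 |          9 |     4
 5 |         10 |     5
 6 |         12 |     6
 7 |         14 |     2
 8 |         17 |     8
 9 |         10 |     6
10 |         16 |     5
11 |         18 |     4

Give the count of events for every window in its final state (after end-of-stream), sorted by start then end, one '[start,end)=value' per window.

[0,7)=4 [9,22)=7

i=0 t=0 v=1: → [0,4); WM=−∞
i=1 t=1 v=2: → [0,5); WM=−∞
i=2 t=2 v=2: → [0,6); WM=1
i=3 t=3 v=4: → [0,7); WM=1
i=4 t=9 v=4: → [9,13); WM=1
i=5 t=10 v=5: → [9,14); WM=9
i=6 t=12 v=6: → [9,16); WM=9
i=7 t=14 v=2: → [9,18); WM=9
i=8 t=17 v=8: → [9,21); WM=16
i=9 t=10 v=6: DROP (t<16-2); WM=16
i=10 t=16 v=5: → [9,21); WM=16
i=11 t=18 v=4: → [9,22); WM=17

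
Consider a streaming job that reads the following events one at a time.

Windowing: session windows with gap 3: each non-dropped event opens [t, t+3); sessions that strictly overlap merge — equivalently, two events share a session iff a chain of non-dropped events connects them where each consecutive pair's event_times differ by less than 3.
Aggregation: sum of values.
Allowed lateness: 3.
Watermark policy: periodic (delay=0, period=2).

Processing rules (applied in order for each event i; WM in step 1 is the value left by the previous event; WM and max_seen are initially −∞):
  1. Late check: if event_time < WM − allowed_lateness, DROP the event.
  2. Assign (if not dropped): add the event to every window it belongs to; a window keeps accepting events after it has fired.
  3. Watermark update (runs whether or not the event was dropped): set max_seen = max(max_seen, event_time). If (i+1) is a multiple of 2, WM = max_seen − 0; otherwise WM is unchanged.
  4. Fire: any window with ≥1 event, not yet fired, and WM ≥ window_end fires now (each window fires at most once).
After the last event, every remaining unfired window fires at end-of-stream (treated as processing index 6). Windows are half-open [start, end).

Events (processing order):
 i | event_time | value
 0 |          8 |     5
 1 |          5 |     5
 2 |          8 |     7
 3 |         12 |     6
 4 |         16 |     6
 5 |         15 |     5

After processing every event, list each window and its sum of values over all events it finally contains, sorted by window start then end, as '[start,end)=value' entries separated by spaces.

i=0 t=8 v=5: → [8,11); WM=−∞
i=1 t=5 v=5: → [5,8); WM=8
i=2 t=8 v=7: → [8,11); WM=8
i=3 t=12 v=6: → [12,15); WM=12
i=4 t=16 v=6: → [16,19); WM=12
i=5 t=15 v=5: → [15,19); WM=16

[5,8)=5 [8,11)=12 [12,15)=6 [15,19)=11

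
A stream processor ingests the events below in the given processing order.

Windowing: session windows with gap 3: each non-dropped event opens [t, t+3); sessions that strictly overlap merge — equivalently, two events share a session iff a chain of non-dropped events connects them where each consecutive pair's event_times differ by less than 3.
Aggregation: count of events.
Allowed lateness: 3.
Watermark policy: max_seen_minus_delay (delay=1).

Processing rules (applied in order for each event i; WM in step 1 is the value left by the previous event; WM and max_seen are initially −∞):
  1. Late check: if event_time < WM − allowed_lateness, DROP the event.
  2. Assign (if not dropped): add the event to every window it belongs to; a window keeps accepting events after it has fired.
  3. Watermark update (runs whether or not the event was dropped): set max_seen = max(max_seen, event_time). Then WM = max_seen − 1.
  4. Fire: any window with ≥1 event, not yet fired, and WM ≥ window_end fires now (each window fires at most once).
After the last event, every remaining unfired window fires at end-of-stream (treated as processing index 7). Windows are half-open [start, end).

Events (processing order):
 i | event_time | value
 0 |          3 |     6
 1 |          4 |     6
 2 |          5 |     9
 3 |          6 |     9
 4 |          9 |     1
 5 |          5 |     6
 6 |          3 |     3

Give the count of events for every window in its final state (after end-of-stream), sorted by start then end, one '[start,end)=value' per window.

i=0 t=3 v=6: → [3,6); WM=2
i=1 t=4 v=6: → [3,7); WM=3
i=2 t=5 v=9: → [3,8); WM=4
i=3 t=6 v=9: → [3,9); WM=5
i=4 t=9 v=1: → [9,12); WM=8
i=5 t=5 v=6: → [3,9); WM=8
i=6 t=3 v=3: DROP (t<8-3); WM=8

[3,9)=5 [9,12)=1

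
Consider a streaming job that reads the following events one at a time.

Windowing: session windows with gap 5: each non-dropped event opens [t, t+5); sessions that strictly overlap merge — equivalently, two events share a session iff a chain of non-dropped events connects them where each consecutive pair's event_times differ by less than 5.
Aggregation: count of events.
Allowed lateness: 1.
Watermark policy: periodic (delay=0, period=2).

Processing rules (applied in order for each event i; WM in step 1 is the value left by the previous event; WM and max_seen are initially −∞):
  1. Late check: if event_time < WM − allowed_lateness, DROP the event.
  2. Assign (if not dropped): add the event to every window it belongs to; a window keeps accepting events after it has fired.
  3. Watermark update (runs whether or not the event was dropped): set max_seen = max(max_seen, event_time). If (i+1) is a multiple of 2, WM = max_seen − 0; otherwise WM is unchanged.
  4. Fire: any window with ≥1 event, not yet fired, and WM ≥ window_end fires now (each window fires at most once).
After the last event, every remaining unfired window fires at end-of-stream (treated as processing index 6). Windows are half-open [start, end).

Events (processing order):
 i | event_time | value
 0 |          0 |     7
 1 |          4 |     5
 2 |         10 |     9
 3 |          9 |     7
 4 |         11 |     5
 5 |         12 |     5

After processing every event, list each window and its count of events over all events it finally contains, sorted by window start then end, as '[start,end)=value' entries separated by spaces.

[0,9)=2 [9,17)=4

i=0 t=0 v=7: → [0,5); WM=−∞
i=1 t=4 v=5: → [0,9); WM=4
i=2 t=10 v=9: → [10,15); WM=4
i=3 t=9 v=7: → [9,15); WM=10
i=4 t=11 v=5: → [9,16); WM=10
i=5 t=12 v=5: → [9,17); WM=12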